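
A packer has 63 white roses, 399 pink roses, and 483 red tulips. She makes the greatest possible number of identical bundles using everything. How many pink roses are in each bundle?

19

Number of bundles = gcd(63, 399, 483).
63 = 3^2 × 7
399 = 3 × 7 × 19
483 = 3 × 7 × 23
gcd(63, 399, 483) = 3 × 7 = 21.
pink roses per bundle = 399 / 21 = 19.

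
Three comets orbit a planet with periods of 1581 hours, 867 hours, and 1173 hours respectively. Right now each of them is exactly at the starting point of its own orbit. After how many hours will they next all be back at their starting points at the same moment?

We need the least common multiple of the intervals.
1581 = 3 × 17 × 31
867 = 3 × 17^2
1173 = 3 × 17 × 23
LCM(1581, 867, 1173) = 3 × 17^2 × 23 × 31 = 618171.

618171 hours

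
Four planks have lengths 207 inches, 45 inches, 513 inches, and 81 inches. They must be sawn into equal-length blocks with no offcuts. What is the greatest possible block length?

9 inches

This is the greatest common divisor of 207, 45, 513, and 81.
207 = 3^2 × 23
45 = 3^2 × 5
513 = 3^3 × 19
81 = 3^4
gcd(207, 45, 513, 81) = 3^2 = 9.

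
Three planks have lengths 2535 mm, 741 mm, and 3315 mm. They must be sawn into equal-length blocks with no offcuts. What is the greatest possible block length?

39 mm

This is the greatest common divisor of 2535, 741, and 3315.
2535 = 3 × 5 × 13^2
741 = 3 × 13 × 19
3315 = 3 × 5 × 13 × 17
gcd(2535, 741, 3315) = 3 × 13 = 39.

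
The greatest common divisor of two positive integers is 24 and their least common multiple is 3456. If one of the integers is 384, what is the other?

For two integers, gcd × lcm = product, so the other is (24 × 3456) / 384 = 82944 / 384 = 216.

216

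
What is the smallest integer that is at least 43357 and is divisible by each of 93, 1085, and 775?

The integer must be a common multiple of 93, 1085, and 775, so a multiple of their LCM.
93 = 3 × 31
1085 = 5 × 7 × 31
775 = 5^2 × 31
LCM(93, 1085, 775) = 3 × 5^2 × 7 × 31 = 16275.
Smallest multiple of 16275 that is ≥ 43357: ⌈43357/16275⌉ × 16275 = 3 × 16275 = 48825.

48825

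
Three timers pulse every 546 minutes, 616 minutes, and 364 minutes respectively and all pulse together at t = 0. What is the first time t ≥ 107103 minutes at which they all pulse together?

Joint pulses occur at multiples of LCM(546, 616, 364).
546 = 2 × 3 × 7 × 13
616 = 2^3 × 7 × 11
364 = 2^2 × 7 × 13
LCM(546, 616, 364) = 2^3 × 3 × 7 × 11 × 13 = 24024.
Smallest multiple of 24024 that is ≥ 107103: ⌈107103/24024⌉ × 24024 = 5 × 24024 = 120120.

120120 minutes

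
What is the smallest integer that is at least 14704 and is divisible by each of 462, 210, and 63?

The integer must be a common multiple of 462, 210, and 63, so a multiple of their LCM.
462 = 2 × 3 × 7 × 11
210 = 2 × 3 × 5 × 7
63 = 3^2 × 7
LCM(462, 210, 63) = 2 × 3^2 × 5 × 7 × 11 = 6930.
Smallest multiple of 6930 that is ≥ 14704: ⌈14704/6930⌉ × 6930 = 3 × 6930 = 20790.

20790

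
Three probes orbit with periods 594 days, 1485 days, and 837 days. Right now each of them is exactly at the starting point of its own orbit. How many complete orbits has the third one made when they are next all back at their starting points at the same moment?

110 orbits

They are all back at their starting positions together after one LCM of the periods.
594 = 2 × 3^3 × 11
1485 = 3^3 × 5 × 11
837 = 3^3 × 31
LCM(594, 1485, 837) = 2 × 3^3 × 5 × 11 × 31 = 92070.
Orbits for period 837: 92070 / 837 = 110.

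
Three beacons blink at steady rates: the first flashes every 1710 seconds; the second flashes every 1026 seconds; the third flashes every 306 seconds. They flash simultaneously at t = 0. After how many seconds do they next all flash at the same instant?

87210 seconds

The first simultaneous occurrence is after LCM of the individual periods.
1710 = 2 × 3^2 × 5 × 19
1026 = 2 × 3^3 × 19
306 = 2 × 3^2 × 17
LCM(1710, 1026, 306) = 2 × 3^3 × 5 × 17 × 19 = 87210.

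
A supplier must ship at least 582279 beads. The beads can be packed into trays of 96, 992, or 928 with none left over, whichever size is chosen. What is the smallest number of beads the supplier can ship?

The number of beads must be a common multiple of 96, 992, and 928, so a multiple of their LCM.
96 = 2^5 × 3
992 = 2^5 × 31
928 = 2^5 × 29
LCM(96, 992, 928) = 2^5 × 3 × 29 × 31 = 86304.
Smallest multiple of 86304 that is ≥ 582279: ⌈582279/86304⌉ × 86304 = 7 × 86304 = 604128.

604128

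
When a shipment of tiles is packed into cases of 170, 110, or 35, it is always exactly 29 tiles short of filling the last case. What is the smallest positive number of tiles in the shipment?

13061

Being 29 short of a full case of size k means N ≡ −29 (mod k), i.e. N + 29 is a multiple of each size.
170 = 2 × 5 × 17
110 = 2 × 5 × 11
35 = 5 × 7
LCM(170, 110, 35) = 2 × 5 × 7 × 11 × 17 = 13090.
Smallest positive N is 13090 − 29 = 13061.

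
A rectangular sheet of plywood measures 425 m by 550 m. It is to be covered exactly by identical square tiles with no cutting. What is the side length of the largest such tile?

By the Euclidean algorithm:
550 = 1 × 425 + 125
425 = 3 × 125 + 50
125 = 2 × 50 + 25
50 = 2 × 25 + 0
gcd(425, 550) = 25.

25 m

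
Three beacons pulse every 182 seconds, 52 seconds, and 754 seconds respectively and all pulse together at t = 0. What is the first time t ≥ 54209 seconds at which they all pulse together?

63336 seconds

Joint pulses occur at multiples of LCM(182, 52, 754).
182 = 2 × 7 × 13
52 = 2^2 × 13
754 = 2 × 13 × 29
LCM(182, 52, 754) = 2^2 × 7 × 13 × 29 = 10556.
Smallest multiple of 10556 that is ≥ 54209: ⌈54209/10556⌉ × 10556 = 6 × 10556 = 63336.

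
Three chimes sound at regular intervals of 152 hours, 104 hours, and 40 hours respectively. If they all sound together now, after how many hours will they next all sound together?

9880 hours

The first simultaneous occurrence is after LCM of the individual periods.
152 = 2^3 × 19
104 = 2^3 × 13
40 = 2^3 × 5
LCM(152, 104, 40) = 2^3 × 5 × 13 × 19 = 9880.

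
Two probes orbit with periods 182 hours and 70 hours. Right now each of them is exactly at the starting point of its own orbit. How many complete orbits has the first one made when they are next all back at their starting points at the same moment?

5 orbits

They are all back at their starting positions together after one LCM of the periods.
182 = 2 × 7 × 13
70 = 2 × 5 × 7
LCM(182, 70) = 2 × 5 × 7 × 13 = 910.
Orbits for period 182: 910 / 182 = 5.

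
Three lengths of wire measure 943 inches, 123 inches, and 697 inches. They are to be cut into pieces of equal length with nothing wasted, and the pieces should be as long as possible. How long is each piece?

The greatest length dividing all of 943, 123, and 697 is their gcd.
943 = 23 × 41
123 = 3 × 41
697 = 17 × 41
gcd(943, 123, 697) = 41.

41 inches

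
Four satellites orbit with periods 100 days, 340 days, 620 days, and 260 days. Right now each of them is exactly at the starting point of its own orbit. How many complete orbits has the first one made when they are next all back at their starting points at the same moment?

They are all back at their starting positions together after one LCM of the periods.
100 = 2^2 × 5^2
340 = 2^2 × 5 × 17
620 = 2^2 × 5 × 31
260 = 2^2 × 5 × 13
LCM(100, 340, 620, 260) = 2^2 × 5^2 × 13 × 17 × 31 = 685100.
Orbits for period 100: 685100 / 100 = 6851.

6851 orbits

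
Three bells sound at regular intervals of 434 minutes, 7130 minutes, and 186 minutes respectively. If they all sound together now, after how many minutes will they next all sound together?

We need the least common multiple of the intervals.
434 = 2 × 7 × 31
7130 = 2 × 5 × 23 × 31
186 = 2 × 3 × 31
LCM(434, 7130, 186) = 2 × 3 × 5 × 7 × 23 × 31 = 149730.

149730 minutes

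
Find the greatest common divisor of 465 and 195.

15

465 = 3 × 5 × 31
195 = 3 × 5 × 13
gcd(465, 195) = 3 × 5 = 15.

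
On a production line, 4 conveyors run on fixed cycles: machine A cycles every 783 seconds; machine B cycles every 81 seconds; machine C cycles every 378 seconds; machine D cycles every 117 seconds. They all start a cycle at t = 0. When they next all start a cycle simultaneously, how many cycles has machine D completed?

3654 cycles

They are all back at their starting positions together after one LCM of the periods.
783 = 3^3 × 29
81 = 3^4
378 = 2 × 3^3 × 7
117 = 3^2 × 13
LCM(783, 81, 378, 117) = 2 × 3^4 × 7 × 13 × 29 = 427518.
Cycles for period 117: 427518 / 117 = 3654.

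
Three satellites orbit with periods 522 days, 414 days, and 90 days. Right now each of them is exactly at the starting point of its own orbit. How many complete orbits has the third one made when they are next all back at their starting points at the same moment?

All finish a whole number of cycles simultaneously at t = LCM of the periods.
522 = 2 × 3^2 × 29
414 = 2 × 3^2 × 23
90 = 2 × 3^2 × 5
LCM(522, 414, 90) = 2 × 3^2 × 5 × 23 × 29 = 60030.
Orbits for period 90: 60030 / 90 = 667.

667 orbits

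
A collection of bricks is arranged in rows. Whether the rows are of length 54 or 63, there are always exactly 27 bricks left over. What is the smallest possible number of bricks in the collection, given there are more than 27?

405

N − 27 must be a common multiple of 54 and 63.
54 = 2 × 3^3
63 = 3^2 × 7
LCM(54, 63) = 2 × 3^3 × 7 = 378.
Smallest N > 27 is LCM + 27 = 378 + 27 = 405.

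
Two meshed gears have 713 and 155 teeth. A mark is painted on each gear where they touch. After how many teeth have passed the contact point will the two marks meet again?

We need the least common multiple of the intervals.
713 = 23 × 31
155 = 5 × 31
LCM(713, 155) = 5 × 23 × 31 = 3565.

3565 teeth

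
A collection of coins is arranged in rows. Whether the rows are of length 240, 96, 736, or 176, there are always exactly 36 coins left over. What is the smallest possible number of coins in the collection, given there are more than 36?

121476

N − 36 must be a common multiple of 240, 96, 736, and 176.
240 = 2^4 × 3 × 5
96 = 2^5 × 3
736 = 2^5 × 23
176 = 2^4 × 11
LCM(240, 96, 736, 176) = 2^5 × 3 × 5 × 11 × 23 = 121440.
Smallest N > 36 is LCM + 36 = 121440 + 36 = 121476.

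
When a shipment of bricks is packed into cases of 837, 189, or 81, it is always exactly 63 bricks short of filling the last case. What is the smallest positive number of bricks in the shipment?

17514

Being 63 short of a full case of size k means N ≡ −63 (mod k), i.e. N + 63 is a multiple of each size.
837 = 3^3 × 31
189 = 3^3 × 7
81 = 3^4
LCM(837, 189, 81) = 3^4 × 7 × 31 = 17577.
Smallest positive N is 17577 − 63 = 17514.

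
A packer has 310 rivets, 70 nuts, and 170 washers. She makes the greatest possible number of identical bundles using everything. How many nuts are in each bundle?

7

Number of bundles = gcd(310, 70, 170).
310 = 2 × 5 × 31
70 = 2 × 5 × 7
170 = 2 × 5 × 17
gcd(310, 70, 170) = 2 × 5 = 10.
nuts per bundle = 70 / 10 = 7.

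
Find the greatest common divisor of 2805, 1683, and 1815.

2805 = 3 × 5 × 11 × 17
1683 = 3^2 × 11 × 17
1815 = 3 × 5 × 11^2
gcd(2805, 1683, 1815) = 3 × 11 = 33.

33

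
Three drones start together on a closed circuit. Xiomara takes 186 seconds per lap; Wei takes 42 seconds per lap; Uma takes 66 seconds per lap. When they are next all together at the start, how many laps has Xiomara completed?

77 laps

All finish a whole number of cycles simultaneously at t = LCM of the periods.
186 = 2 × 3 × 31
42 = 2 × 3 × 7
66 = 2 × 3 × 11
LCM(186, 42, 66) = 2 × 3 × 7 × 11 × 31 = 14322.
Laps for period 186: 14322 / 186 = 77.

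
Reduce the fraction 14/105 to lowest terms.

2/15

14 = 2 × 7
105 = 3 × 5 × 7
gcd(14, 105) = 7.
Divide numerator and denominator by 7: 14/105 = 2/15.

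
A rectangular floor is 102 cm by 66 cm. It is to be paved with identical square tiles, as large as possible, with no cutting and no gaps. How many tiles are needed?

187

Tile side = gcd(102, 66).
102 = 2 × 3 × 17
66 = 2 × 3 × 11
gcd(102, 66) = 2 × 3 = 6.
Tiles: (102/6) × (66/6) = 17 × 11 = 187.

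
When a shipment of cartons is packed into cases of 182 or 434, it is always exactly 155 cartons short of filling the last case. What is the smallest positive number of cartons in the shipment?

Being 155 short of a full case of size k means N ≡ −155 (mod k), i.e. N + 155 is a multiple of each size.
182 = 2 × 7 × 13
434 = 2 × 7 × 31
LCM(182, 434) = 2 × 7 × 13 × 31 = 5642.
Smallest positive N is 5642 − 155 = 5487.

5487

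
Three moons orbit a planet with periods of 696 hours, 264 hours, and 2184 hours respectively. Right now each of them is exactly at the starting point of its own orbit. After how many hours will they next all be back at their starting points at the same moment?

696696 hours

The first simultaneous occurrence is after LCM of the individual periods.
696 = 2^3 × 3 × 29
264 = 2^3 × 3 × 11
2184 = 2^3 × 3 × 7 × 13
LCM(696, 264, 2184) = 2^3 × 3 × 7 × 11 × 13 × 29 = 696696.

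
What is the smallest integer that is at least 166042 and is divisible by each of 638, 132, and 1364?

237336

The integer must be a common multiple of 638, 132, and 1364, so a multiple of their LCM.
638 = 2 × 11 × 29
132 = 2^2 × 3 × 11
1364 = 2^2 × 11 × 31
LCM(638, 132, 1364) = 2^2 × 3 × 11 × 29 × 31 = 118668.
Smallest multiple of 118668 that is ≥ 166042: ⌈166042/118668⌉ × 118668 = 2 × 118668 = 237336.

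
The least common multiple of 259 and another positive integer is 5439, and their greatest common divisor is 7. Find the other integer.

147

gcd × lcm = product of the two integers, so the other integer is (7 × 5439) / 259 = 147.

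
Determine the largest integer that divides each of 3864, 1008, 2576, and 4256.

56

3864 = 2^3 × 3 × 7 × 23
1008 = 2^4 × 3^2 × 7
2576 = 2^4 × 7 × 23
4256 = 2^5 × 7 × 19
gcd(3864, 1008, 2576, 4256) = 2^3 × 7 = 56.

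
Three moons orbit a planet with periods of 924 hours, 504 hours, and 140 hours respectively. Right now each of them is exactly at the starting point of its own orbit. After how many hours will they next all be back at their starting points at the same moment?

27720 hours

They coincide at every common multiple of the periods; the first is the LCM.
924 = 2^2 × 3 × 7 × 11
504 = 2^3 × 3^2 × 7
140 = 2^2 × 5 × 7
LCM(924, 504, 140) = 2^3 × 3^2 × 5 × 7 × 11 = 27720.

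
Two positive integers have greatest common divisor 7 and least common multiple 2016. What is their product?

14112

For any two positive integers, gcd × lcm = product = 7 × 2016 = 14112.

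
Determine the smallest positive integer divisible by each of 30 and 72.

360

30 = 2 × 3 × 5
72 = 2^3 × 3^2
LCM(30, 72) = 2^3 × 3^2 × 5 = 360.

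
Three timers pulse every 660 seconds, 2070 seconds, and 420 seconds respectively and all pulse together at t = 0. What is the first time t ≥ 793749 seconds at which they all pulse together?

Joint pulses occur at multiples of LCM(660, 2070, 420).
660 = 2^2 × 3 × 5 × 11
2070 = 2 × 3^2 × 5 × 23
420 = 2^2 × 3 × 5 × 7
LCM(660, 2070, 420) = 2^2 × 3^2 × 5 × 7 × 11 × 23 = 318780.
Smallest multiple of 318780 that is ≥ 793749: ⌈793749/318780⌉ × 318780 = 3 × 318780 = 956340.

956340 seconds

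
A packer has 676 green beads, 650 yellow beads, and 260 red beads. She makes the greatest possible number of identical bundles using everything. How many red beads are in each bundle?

Number of bundles = gcd(676, 650, 260).
676 = 2^2 × 13^2
650 = 2 × 5^2 × 13
260 = 2^2 × 5 × 13
gcd(676, 650, 260) = 2 × 13 = 26.
red beads per bundle = 260 / 26 = 10.

10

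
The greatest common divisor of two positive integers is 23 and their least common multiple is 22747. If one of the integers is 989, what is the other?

For two integers, gcd × lcm = product, so the other is (23 × 22747) / 989 = 523181 / 989 = 529.

529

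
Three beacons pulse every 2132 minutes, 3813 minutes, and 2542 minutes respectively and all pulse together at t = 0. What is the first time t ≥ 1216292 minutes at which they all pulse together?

Joint pulses occur at multiples of LCM(2132, 3813, 2542).
2132 = 2^2 × 13 × 41
3813 = 3 × 31 × 41
2542 = 2 × 31 × 41
LCM(2132, 3813, 2542) = 2^2 × 3 × 13 × 31 × 41 = 198276.
Smallest multiple of 198276 that is ≥ 1216292: ⌈1216292/198276⌉ × 198276 = 7 × 198276 = 1387932.

1387932 minutes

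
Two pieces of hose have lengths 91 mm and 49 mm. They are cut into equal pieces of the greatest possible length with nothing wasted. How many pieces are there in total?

20

Piece length = gcd(91, 49).
91 = 7 × 13
49 = 7^2
gcd(91, 49) = 7.
Total pieces = 91/7 + 49/7 = 13 + 7 = 20.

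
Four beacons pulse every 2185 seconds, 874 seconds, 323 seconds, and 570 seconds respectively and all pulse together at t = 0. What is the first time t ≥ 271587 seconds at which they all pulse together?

445740 seconds

Joint pulses occur at multiples of LCM(2185, 874, 323, 570).
2185 = 5 × 19 × 23
874 = 2 × 19 × 23
323 = 17 × 19
570 = 2 × 3 × 5 × 19
LCM(2185, 874, 323, 570) = 2 × 3 × 5 × 17 × 19 × 23 = 222870.
Smallest multiple of 222870 that is ≥ 271587: ⌈271587/222870⌉ × 222870 = 2 × 222870 = 445740.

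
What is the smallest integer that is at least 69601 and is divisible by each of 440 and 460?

The integer must be a common multiple of 440 and 460, so a multiple of their LCM.
440 = 2^3 × 5 × 11
460 = 2^2 × 5 × 23
LCM(440, 460) = 2^3 × 5 × 11 × 23 = 10120.
Smallest multiple of 10120 that is ≥ 69601: ⌈69601/10120⌉ × 10120 = 7 × 10120 = 70840.

70840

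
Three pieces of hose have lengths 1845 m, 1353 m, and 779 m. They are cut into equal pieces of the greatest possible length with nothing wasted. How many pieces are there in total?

97

Piece length = gcd(1845, 1353, 779).
1845 = 3^2 × 5 × 41
1353 = 3 × 11 × 41
779 = 19 × 41
gcd(1845, 1353, 779) = 41.
Total pieces = 1845/41 + 1353/41 + 779/41 = 45 + 33 + 19 = 97.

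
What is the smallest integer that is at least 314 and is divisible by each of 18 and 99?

396

The integer must be a common multiple of 18 and 99, so a multiple of their LCM.
18 = 2 × 3^2
99 = 3^2 × 11
LCM(18, 99) = 2 × 3^2 × 11 = 198.
Smallest multiple of 198 that is ≥ 314: ⌈314/198⌉ × 198 = 2 × 198 = 396.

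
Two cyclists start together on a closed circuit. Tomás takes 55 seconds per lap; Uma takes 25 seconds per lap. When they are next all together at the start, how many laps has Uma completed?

11 laps

They are all back at their starting positions together after one LCM of the periods.
55 = 5 × 11
25 = 5^2
LCM(55, 25) = 5^2 × 11 = 275.
Laps for period 25: 275 / 25 = 11.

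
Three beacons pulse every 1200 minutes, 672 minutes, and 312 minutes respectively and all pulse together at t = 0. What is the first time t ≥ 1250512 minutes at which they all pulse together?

Joint pulses occur at multiples of LCM(1200, 672, 312).
1200 = 2^4 × 3 × 5^2
672 = 2^5 × 3 × 7
312 = 2^3 × 3 × 13
LCM(1200, 672, 312) = 2^5 × 3 × 5^2 × 7 × 13 = 218400.
Smallest multiple of 218400 that is ≥ 1250512: ⌈1250512/218400⌉ × 218400 = 6 × 218400 = 1310400.

1310400 minutes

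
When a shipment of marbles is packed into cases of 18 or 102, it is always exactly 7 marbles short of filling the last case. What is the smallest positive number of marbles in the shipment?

Being 7 short of a full case of size k means N ≡ −7 (mod k), i.e. N + 7 is a multiple of each size.
18 = 2 × 3^2
102 = 2 × 3 × 17
LCM(18, 102) = 2 × 3^2 × 17 = 306.
Smallest positive N is 306 − 7 = 299.

299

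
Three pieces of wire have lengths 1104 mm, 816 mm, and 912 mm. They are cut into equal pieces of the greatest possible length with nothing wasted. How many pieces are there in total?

Piece length = gcd(1104, 816, 912).
1104 = 2^4 × 3 × 23
816 = 2^4 × 3 × 17
912 = 2^4 × 3 × 19
gcd(1104, 816, 912) = 2^4 × 3 = 48.
Total pieces = 1104/48 + 816/48 + 912/48 = 23 + 17 + 19 = 59.

59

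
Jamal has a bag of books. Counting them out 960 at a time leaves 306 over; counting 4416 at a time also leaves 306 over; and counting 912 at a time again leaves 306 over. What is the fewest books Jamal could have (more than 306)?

419826

N − 306 must be a common multiple of 960, 4416, and 912.
960 = 2^6 × 3 × 5
4416 = 2^6 × 3 × 23
912 = 2^4 × 3 × 19
LCM(960, 4416, 912) = 2^6 × 3 × 5 × 19 × 23 = 419520.
Smallest N > 306 is LCM + 306 = 419520 + 306 = 419826.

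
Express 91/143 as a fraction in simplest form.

91 = 7 × 13
143 = 11 × 13
gcd(91, 143) = 13.
Divide numerator and denominator by 13: 91/143 = 7/11.

7/11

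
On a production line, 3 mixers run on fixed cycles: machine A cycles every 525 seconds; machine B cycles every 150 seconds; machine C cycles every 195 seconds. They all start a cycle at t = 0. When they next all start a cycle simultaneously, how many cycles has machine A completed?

26 cycles

All finish a whole number of cycles simultaneously at t = LCM of the periods.
525 = 3 × 5^2 × 7
150 = 2 × 3 × 5^2
195 = 3 × 5 × 13
LCM(525, 150, 195) = 2 × 3 × 5^2 × 7 × 13 = 13650.
Cycles for period 525: 13650 / 525 = 26.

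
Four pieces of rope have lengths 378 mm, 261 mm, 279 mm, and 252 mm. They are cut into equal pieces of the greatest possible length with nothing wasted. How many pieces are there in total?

130

Piece length = gcd(378, 261, 279, 252).
378 = 2 × 3^3 × 7
261 = 3^2 × 29
279 = 3^2 × 31
252 = 2^2 × 3^2 × 7
gcd(378, 261, 279, 252) = 3^2 = 9.
Total pieces = 378/9 + 261/9 + 279/9 + 252/9 = 42 + 29 + 31 + 28 = 130.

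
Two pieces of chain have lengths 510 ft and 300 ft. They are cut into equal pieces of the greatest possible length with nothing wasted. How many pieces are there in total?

27

Piece length = gcd(510, 300).
510 = 2 × 3 × 5 × 17
300 = 2^2 × 3 × 5^2
gcd(510, 300) = 2 × 3 × 5 = 30.
Total pieces = 510/30 + 300/30 = 17 + 10 = 27.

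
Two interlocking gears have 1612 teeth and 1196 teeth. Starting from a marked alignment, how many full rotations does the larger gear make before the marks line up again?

23 rotations

They are all back at their starting positions together after one LCM of the periods.
1612 = 2^2 × 13 × 31
1196 = 2^2 × 13 × 23
LCM(1612, 1196) = 2^2 × 13 × 23 × 31 = 37076.
Rotations for period 1612: 37076 / 1612 = 23.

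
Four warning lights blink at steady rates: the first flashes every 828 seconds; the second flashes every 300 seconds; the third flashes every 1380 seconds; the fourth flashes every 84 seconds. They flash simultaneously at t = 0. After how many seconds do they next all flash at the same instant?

144900 seconds

We need the least common multiple of the intervals.
828 = 2^2 × 3^2 × 23
300 = 2^2 × 3 × 5^2
1380 = 2^2 × 3 × 5 × 23
84 = 2^2 × 3 × 7
LCM(828, 300, 1380, 84) = 2^2 × 3^2 × 5^2 × 7 × 23 = 144900.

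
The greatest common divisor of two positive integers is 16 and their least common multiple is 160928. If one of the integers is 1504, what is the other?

For two integers, gcd × lcm = product, so the other is (16 × 160928) / 1504 = 2574848 / 1504 = 1712.

1712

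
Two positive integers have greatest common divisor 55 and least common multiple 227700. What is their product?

For any two positive integers, gcd × lcm = product = 55 × 227700 = 12523500.

12523500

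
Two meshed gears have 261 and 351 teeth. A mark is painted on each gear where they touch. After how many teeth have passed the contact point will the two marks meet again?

10179 teeth

They coincide at every common multiple of the periods; the first is the LCM.
261 = 3^2 × 29
351 = 3^3 × 13
LCM(261, 351) = 3^3 × 13 × 29 = 10179.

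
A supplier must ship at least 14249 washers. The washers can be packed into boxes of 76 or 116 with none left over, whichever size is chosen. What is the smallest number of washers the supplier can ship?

15428

The number of washers must be a common multiple of 76 and 116, so a multiple of their LCM.
76 = 2^2 × 19
116 = 2^2 × 29
LCM(76, 116) = 2^2 × 19 × 29 = 2204.
Smallest multiple of 2204 that is ≥ 14249: ⌈14249/2204⌉ × 2204 = 7 × 2204 = 15428.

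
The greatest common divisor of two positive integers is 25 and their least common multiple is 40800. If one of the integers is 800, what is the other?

For two integers, gcd × lcm = product, so the other is (25 × 40800) / 800 = 1020000 / 800 = 1275.

1275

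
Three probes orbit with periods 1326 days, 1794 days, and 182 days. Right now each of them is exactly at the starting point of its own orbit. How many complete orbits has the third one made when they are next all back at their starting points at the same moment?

1173 orbits

All finish a whole number of cycles simultaneously at t = LCM of the periods.
1326 = 2 × 3 × 13 × 17
1794 = 2 × 3 × 13 × 23
182 = 2 × 7 × 13
LCM(1326, 1794, 182) = 2 × 3 × 7 × 13 × 17 × 23 = 213486.
Orbits for period 182: 213486 / 182 = 1173.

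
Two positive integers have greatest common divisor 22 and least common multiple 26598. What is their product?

585156

For any two positive integers, gcd × lcm = product = 22 × 26598 = 585156.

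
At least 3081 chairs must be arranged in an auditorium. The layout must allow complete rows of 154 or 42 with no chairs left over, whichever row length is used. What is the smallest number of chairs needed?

3234

The number of chairs must be a common multiple of 154 and 42, so a multiple of their LCM.
154 = 2 × 7 × 11
42 = 2 × 3 × 7
LCM(154, 42) = 2 × 3 × 7 × 11 = 462.
Smallest multiple of 462 that is ≥ 3081: ⌈3081/462⌉ × 462 = 7 × 462 = 3234.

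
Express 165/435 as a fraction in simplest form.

11/29

165 = 3 × 5 × 11
435 = 3 × 5 × 29
gcd(165, 435) = 3 × 5 = 15.
Divide numerator and denominator by 15: 165/435 = 11/29.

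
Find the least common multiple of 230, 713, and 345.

21390

230 = 2 × 5 × 23
713 = 23 × 31
345 = 3 × 5 × 23
LCM(230, 713, 345) = 2 × 3 × 5 × 23 × 31 = 21390.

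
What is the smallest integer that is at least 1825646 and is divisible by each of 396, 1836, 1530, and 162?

The integer must be a common multiple of 396, 1836, 1530, and 162, so a multiple of their LCM.
396 = 2^2 × 3^2 × 11
1836 = 2^2 × 3^3 × 17
1530 = 2 × 3^2 × 5 × 17
162 = 2 × 3^4
LCM(396, 1836, 1530, 162) = 2^2 × 3^4 × 5 × 11 × 17 = 302940.
Smallest multiple of 302940 that is ≥ 1825646: ⌈1825646/302940⌉ × 302940 = 7 × 302940 = 2120580.

2120580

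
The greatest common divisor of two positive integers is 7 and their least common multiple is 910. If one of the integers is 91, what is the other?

For two integers, gcd × lcm = product, so the other is (7 × 910) / 91 = 6370 / 91 = 70.

70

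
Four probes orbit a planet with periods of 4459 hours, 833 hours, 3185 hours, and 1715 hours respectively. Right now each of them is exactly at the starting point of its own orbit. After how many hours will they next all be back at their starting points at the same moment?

379015 hours

We need the least common multiple of the intervals.
4459 = 7^3 × 13
833 = 7^2 × 17
3185 = 5 × 7^2 × 13
1715 = 5 × 7^3
LCM(4459, 833, 3185, 1715) = 5 × 7^3 × 13 × 17 = 379015.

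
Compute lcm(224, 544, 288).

224 = 2^5 × 7
544 = 2^5 × 17
288 = 2^5 × 3^2
LCM(224, 544, 288) = 2^5 × 3^2 × 7 × 17 = 34272.

34272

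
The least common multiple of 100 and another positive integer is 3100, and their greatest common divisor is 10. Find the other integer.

gcd × lcm = product of the two integers, so the other integer is (10 × 3100) / 100 = 310.

310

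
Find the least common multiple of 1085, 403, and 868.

1085 = 5 × 7 × 31
403 = 13 × 31
868 = 2^2 × 7 × 31
LCM(1085, 403, 868) = 2^2 × 5 × 7 × 13 × 31 = 56420.

56420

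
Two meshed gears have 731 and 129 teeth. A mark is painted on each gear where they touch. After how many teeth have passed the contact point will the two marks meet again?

We need the least common multiple of the intervals.
731 = 17 × 43
129 = 3 × 43
LCM(731, 129) = 3 × 17 × 43 = 2193.

2193 teeth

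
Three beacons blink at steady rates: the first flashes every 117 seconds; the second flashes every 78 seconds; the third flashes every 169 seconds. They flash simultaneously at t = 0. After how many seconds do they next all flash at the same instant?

We need the least common multiple of the intervals.
117 = 3^2 × 13
78 = 2 × 3 × 13
169 = 13^2
LCM(117, 78, 169) = 2 × 3^2 × 13^2 = 3042.

3042 seconds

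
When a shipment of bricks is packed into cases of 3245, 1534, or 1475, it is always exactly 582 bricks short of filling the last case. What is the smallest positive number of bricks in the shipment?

421268

Being 582 short of a full case of size k means N ≡ −582 (mod k), i.e. N + 582 is a multiple of each size.
3245 = 5 × 11 × 59
1534 = 2 × 13 × 59
1475 = 5^2 × 59
LCM(3245, 1534, 1475) = 2 × 5^2 × 11 × 13 × 59 = 421850.
Smallest positive N is 421850 − 582 = 421268.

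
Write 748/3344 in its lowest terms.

748 = 2^2 × 11 × 17
3344 = 2^4 × 11 × 19
gcd(748, 3344) = 2^2 × 11 = 44.
Divide numerator and denominator by 44: 748/3344 = 17/76.

17/76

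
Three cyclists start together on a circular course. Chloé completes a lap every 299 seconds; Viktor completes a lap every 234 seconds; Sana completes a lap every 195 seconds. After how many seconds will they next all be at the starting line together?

They coincide at every common multiple of the periods; the first is the LCM.
299 = 13 × 23
234 = 2 × 3^2 × 13
195 = 3 × 5 × 13
LCM(299, 234, 195) = 2 × 3^2 × 5 × 13 × 23 = 26910.

26910 seconds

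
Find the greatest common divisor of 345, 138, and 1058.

345 = 3 × 5 × 23
138 = 2 × 3 × 23
1058 = 2 × 23^2
gcd(345, 138, 1058) = 23.

23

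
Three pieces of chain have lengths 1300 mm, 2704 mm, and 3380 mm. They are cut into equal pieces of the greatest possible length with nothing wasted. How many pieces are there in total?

Piece length = gcd(1300, 2704, 3380).
1300 = 2^2 × 5^2 × 13
2704 = 2^4 × 13^2
3380 = 2^2 × 5 × 13^2
gcd(1300, 2704, 3380) = 2^2 × 13 = 52.
Total pieces = 1300/52 + 2704/52 + 3380/52 = 25 + 52 + 65 = 142.

142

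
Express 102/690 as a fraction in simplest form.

17/115

102 = 2 × 3 × 17
690 = 2 × 3 × 5 × 23
gcd(102, 690) = 2 × 3 = 6.
Divide numerator and denominator by 6: 102/690 = 17/115.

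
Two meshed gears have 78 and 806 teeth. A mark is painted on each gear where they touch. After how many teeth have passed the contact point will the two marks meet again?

2418 teeth

The first simultaneous occurrence is after LCM of the individual periods.
78 = 2 × 3 × 13
806 = 2 × 13 × 31
LCM(78, 806) = 2 × 3 × 13 × 31 = 2418.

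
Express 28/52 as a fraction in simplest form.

7/13

28 = 2^2 × 7
52 = 2^2 × 13
gcd(28, 52) = 2^2 = 4.
Divide numerator and denominator by 4: 28/52 = 7/13.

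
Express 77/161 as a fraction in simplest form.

77 = 7 × 11
161 = 7 × 23
gcd(77, 161) = 7.
Divide numerator and denominator by 7: 77/161 = 11/23.

11/23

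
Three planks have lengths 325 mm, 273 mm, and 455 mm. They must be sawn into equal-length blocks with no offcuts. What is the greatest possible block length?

The block length must divide every plank, so the greatest is gcd(325, 273, 455).
325 = 5^2 × 13
273 = 3 × 7 × 13
455 = 5 × 7 × 13
gcd(325, 273, 455) = 13.

13 mm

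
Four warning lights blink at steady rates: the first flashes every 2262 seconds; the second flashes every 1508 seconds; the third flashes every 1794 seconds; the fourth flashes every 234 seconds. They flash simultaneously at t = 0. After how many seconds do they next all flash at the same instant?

We need the least common multiple of the intervals.
2262 = 2 × 3 × 13 × 29
1508 = 2^2 × 13 × 29
1794 = 2 × 3 × 13 × 23
234 = 2 × 3^2 × 13
LCM(2262, 1508, 1794, 234) = 2^2 × 3^2 × 13 × 23 × 29 = 312156.

312156 seconds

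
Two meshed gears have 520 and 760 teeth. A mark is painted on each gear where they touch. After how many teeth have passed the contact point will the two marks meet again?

They coincide at every common multiple of the periods; the first is the LCM.
520 = 2^3 × 5 × 13
760 = 2^3 × 5 × 19
LCM(520, 760) = 2^3 × 5 × 13 × 19 = 9880.

9880 teeth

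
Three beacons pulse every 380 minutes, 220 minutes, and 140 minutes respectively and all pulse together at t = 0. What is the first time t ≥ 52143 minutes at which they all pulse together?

Joint pulses occur at multiples of LCM(380, 220, 140).
380 = 2^2 × 5 × 19
220 = 2^2 × 5 × 11
140 = 2^2 × 5 × 7
LCM(380, 220, 140) = 2^2 × 5 × 7 × 11 × 19 = 29260.
Smallest multiple of 29260 that is ≥ 52143: ⌈52143/29260⌉ × 29260 = 2 × 29260 = 58520.

58520 minutes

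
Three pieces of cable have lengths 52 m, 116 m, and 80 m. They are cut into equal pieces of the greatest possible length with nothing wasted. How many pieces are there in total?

62

Piece length = gcd(52, 116, 80).
52 = 2^2 × 13
116 = 2^2 × 29
80 = 2^4 × 5
gcd(52, 116, 80) = 2^2 = 4.
Total pieces = 52/4 + 116/4 + 80/4 = 13 + 29 + 20 = 62.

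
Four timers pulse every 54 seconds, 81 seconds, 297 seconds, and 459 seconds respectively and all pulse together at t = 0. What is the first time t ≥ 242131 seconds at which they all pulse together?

Joint pulses occur at multiples of LCM(54, 81, 297, 459).
54 = 2 × 3^3
81 = 3^4
297 = 3^3 × 11
459 = 3^3 × 17
LCM(54, 81, 297, 459) = 2 × 3^4 × 11 × 17 = 30294.
Smallest multiple of 30294 that is ≥ 242131: ⌈242131/30294⌉ × 30294 = 8 × 30294 = 242352.

242352 seconds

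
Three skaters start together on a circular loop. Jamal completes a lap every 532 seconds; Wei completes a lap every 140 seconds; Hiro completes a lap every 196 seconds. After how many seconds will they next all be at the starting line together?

We need the least common multiple of the intervals.
532 = 2^2 × 7 × 19
140 = 2^2 × 5 × 7
196 = 2^2 × 7^2
LCM(532, 140, 196) = 2^2 × 5 × 7^2 × 19 = 18620.

18620 seconds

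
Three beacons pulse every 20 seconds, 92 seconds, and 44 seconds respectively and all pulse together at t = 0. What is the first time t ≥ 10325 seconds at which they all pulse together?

Joint pulses occur at multiples of LCM(20, 92, 44).
20 = 2^2 × 5
92 = 2^2 × 23
44 = 2^2 × 11
LCM(20, 92, 44) = 2^2 × 5 × 11 × 23 = 5060.
Smallest multiple of 5060 that is ≥ 10325: ⌈10325/5060⌉ × 5060 = 3 × 5060 = 15180.

15180 seconds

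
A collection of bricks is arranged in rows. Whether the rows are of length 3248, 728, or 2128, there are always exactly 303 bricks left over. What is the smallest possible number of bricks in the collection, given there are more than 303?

N − 303 must be a common multiple of 3248, 728, and 2128.
3248 = 2^4 × 7 × 29
728 = 2^3 × 7 × 13
2128 = 2^4 × 7 × 19
LCM(3248, 728, 2128) = 2^4 × 7 × 13 × 19 × 29 = 802256.
Smallest N > 303 is LCM + 303 = 802256 + 303 = 802559.

802559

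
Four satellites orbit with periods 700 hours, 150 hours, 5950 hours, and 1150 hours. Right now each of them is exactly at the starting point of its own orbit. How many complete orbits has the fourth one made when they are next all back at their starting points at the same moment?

All finish a whole number of cycles simultaneously at t = LCM of the periods.
700 = 2^2 × 5^2 × 7
150 = 2 × 3 × 5^2
5950 = 2 × 5^2 × 7 × 17
1150 = 2 × 5^2 × 23
LCM(700, 150, 5950, 1150) = 2^2 × 3 × 5^2 × 7 × 17 × 23 = 821100.
Orbits for period 1150: 821100 / 1150 = 714.

714 orbits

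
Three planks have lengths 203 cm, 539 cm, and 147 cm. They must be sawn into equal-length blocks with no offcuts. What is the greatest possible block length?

This is the greatest common divisor of 203, 539, and 147.
203 = 7 × 29
539 = 7^2 × 11
147 = 3 × 7^2
gcd(203, 539, 147) = 7.

7 cm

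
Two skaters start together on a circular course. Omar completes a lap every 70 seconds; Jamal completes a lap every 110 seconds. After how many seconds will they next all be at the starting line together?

The first simultaneous occurrence is after LCM of the individual periods.
70 = 2 × 5 × 7
110 = 2 × 5 × 11
LCM(70, 110) = 2 × 5 × 7 × 11 = 770.

770 seconds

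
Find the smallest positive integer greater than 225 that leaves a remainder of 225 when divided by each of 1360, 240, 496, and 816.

126705

N − 225 must be a common multiple of 1360, 240, 496, and 816.
1360 = 2^4 × 5 × 17
240 = 2^4 × 3 × 5
496 = 2^4 × 31
816 = 2^4 × 3 × 17
LCM(1360, 240, 496, 816) = 2^4 × 3 × 5 × 17 × 31 = 126480.
Smallest N > 225 is LCM + 225 = 126480 + 225 = 126705.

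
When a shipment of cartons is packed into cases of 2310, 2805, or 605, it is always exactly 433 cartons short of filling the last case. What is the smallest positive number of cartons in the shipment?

Being 433 short of a full case of size k means N ≡ −433 (mod k), i.e. N + 433 is a multiple of each size.
2310 = 2 × 3 × 5 × 7 × 11
2805 = 3 × 5 × 11 × 17
605 = 5 × 11^2
LCM(2310, 2805, 605) = 2 × 3 × 5 × 7 × 11^2 × 17 = 431970.
Smallest positive N is 431970 − 433 = 431537.

431537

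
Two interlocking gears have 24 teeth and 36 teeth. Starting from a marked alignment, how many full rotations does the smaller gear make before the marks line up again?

The first common completion time is the LCM of the periods.
24 = 2^3 × 3
36 = 2^2 × 3^2
LCM(24, 36) = 2^3 × 3^2 = 72.
Rotations for period 24: 72 / 24 = 3.

3 rotations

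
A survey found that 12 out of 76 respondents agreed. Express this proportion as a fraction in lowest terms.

3/19

12 = 2^2 × 3
76 = 2^2 × 19
gcd(12, 76) = 2^2 = 4.
Divide numerator and denominator by 4: 12/76 = 3/19.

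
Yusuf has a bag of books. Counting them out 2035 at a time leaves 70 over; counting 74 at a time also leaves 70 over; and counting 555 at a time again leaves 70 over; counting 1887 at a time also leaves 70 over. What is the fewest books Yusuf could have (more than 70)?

N − 70 must be a common multiple of 2035, 74, 555, and 1887.
2035 = 5 × 11 × 37
74 = 2 × 37
555 = 3 × 5 × 37
1887 = 3 × 17 × 37
LCM(2035, 74, 555, 1887) = 2 × 3 × 5 × 11 × 17 × 37 = 207570.
Smallest N > 70 is LCM + 70 = 207570 + 70 = 207640.

207640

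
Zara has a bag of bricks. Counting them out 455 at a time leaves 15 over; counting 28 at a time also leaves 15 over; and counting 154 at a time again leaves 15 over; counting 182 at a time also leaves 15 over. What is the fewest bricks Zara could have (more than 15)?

N − 15 must be a common multiple of 455, 28, 154, and 182.
455 = 5 × 7 × 13
28 = 2^2 × 7
154 = 2 × 7 × 11
182 = 2 × 7 × 13
LCM(455, 28, 154, 182) = 2^2 × 5 × 7 × 11 × 13 = 20020.
Smallest N > 15 is LCM + 15 = 20020 + 15 = 20035.

20035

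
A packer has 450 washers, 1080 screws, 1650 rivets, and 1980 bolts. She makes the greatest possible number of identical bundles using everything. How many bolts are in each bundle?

66

Number of bundles = gcd(450, 1080, 1650, 1980).
450 = 2 × 3^2 × 5^2
1080 = 2^3 × 3^3 × 5
1650 = 2 × 3 × 5^2 × 11
1980 = 2^2 × 3^2 × 5 × 11
gcd(450, 1080, 1650, 1980) = 2 × 3 × 5 = 30.
bolts per bundle = 1980 / 30 = 66.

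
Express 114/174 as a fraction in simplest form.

19/29

114 = 2 × 3 × 19
174 = 2 × 3 × 29
gcd(114, 174) = 2 × 3 = 6.
Divide numerator and denominator by 6: 114/174 = 19/29.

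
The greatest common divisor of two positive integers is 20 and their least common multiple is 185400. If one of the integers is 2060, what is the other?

For two integers, gcd × lcm = product, so the other is (20 × 185400) / 2060 = 3708000 / 2060 = 1800.

1800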